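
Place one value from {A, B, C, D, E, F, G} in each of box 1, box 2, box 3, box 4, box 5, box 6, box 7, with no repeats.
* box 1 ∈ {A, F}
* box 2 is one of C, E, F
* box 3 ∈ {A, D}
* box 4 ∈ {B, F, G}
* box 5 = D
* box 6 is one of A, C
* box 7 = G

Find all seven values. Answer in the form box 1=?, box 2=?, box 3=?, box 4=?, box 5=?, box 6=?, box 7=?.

box 1=F, box 2=E, box 3=A, box 4=B, box 5=D, box 6=C, box 7=G

box 5 must be D (only option left). Strike D from box 3.
box 7 must be G (only option left). Remove G from box 4.
box 3 has just one choice, so box 3 = A. Strike A from box 1, box 6.
box 6 has just one choice, so box 6 = C. Eliminate C elsewhere: box 2.
box 1's domain is down to {F}, so box 1 = F. So box 2, box 4 can't be F.
box 2 must be E (only option left).
box 4 has just one choice, so box 4 = B.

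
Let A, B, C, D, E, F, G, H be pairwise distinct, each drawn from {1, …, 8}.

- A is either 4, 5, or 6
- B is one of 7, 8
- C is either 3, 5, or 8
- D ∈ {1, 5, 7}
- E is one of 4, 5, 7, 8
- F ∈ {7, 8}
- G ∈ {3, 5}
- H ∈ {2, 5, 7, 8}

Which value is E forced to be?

The 8 variables together cover exactly {1, 2, 3, 4, 5, 6, 7, 8} — 8 values for 8 variables — and 1 appears only in D's list, so D = 1.
The 7 still-open variables together cover exactly {2, 3, 4, 5, 6, 7, 8} — 7 values for 7 variables — and 2 appears only in H's list, so H = 2.
Among the 6 still-open variables, 6 fits only A (and all 6 values in {3, 4, 5, 6, 7, 8} must be used), so A = 6.
The 5 still-open variables together cover exactly {3, 4, 5, 7, 8} — 5 values for 5 variables — and 4 appears only in E's list, so E = 4.

4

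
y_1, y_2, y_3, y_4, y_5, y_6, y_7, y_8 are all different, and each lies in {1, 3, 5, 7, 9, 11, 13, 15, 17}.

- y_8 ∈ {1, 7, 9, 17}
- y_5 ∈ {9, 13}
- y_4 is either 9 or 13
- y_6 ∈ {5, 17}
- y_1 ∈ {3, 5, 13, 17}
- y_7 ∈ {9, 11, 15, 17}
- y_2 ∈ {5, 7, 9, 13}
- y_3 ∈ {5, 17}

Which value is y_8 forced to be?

y_3 and y_6 share exactly the 2 values {5, 17}; by pigeonhole those values go to them, so strike 5, 17 from y_1, y_2, y_7, y_8.
y_4 and y_5 between them cover only {9, 13} — a naked pair. Remove those values from y_1, y_2, y_7, y_8.
That leaves y_1 = 3.
y_2 must be 7 (only option left). So y_8 can't be 7.
So y_8 = 1.

1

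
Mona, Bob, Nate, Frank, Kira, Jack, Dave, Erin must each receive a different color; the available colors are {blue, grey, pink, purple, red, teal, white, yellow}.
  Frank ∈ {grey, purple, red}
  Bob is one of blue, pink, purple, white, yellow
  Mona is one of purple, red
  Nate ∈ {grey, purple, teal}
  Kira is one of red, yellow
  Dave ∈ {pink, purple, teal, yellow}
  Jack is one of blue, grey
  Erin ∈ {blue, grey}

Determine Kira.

The 8 variables together cover exactly {blue, grey, pink, purple, red, teal, white, yellow} — 8 values for 8 variables — and white appears only in Bob's list, so Bob = white.
The 7 still-open variables together cover exactly {blue, grey, pink, purple, red, teal, yellow} — 7 values for 7 variables — and pink appears only in Dave's list, so Dave = pink.
The 6 still-open variables together cover exactly {blue, grey, purple, red, teal, yellow} — 6 values for 6 variables — and teal appears only in Nate's list, so Nate = teal.
The 5 still-open variables draw from only 5 values {blue, grey, purple, red, yellow}, so each is used; only Kira can be yellow, hence Kira = yellow.

yellow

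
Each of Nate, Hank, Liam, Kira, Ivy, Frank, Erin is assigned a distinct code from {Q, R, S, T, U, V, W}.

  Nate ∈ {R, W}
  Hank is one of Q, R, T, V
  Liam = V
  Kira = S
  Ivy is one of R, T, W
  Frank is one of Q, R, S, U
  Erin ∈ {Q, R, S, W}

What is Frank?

U

Liam must be V (only option left). Remove V from Hank.
Kira must be S (only option left). Eliminate S elsewhere: Frank, Erin.
The 5 still-open variables together cover exactly {Q, R, T, U, W} — 5 values for 5 variables — and U appears only in Frank's list, so Frank = U.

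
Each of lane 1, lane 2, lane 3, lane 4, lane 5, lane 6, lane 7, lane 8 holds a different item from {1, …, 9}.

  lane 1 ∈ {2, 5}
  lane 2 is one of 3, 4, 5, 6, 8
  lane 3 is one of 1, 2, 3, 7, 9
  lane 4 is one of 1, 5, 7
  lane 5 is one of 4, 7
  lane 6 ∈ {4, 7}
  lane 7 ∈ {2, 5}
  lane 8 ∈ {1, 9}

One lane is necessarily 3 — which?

lane 1 and lane 7 between them cover only {2, 5} — a naked pair. Remove those values from lane 2, lane 3, lane 4.
lane 5 and lane 6 share exactly the 2 values {4, 7}; by pigeonhole those values go to them, so strike 4, 7 from lane 2, lane 3, lane 4.
That leaves lane 4 = 1. So lane 3, lane 8 can't be 1.
That leaves lane 8 = 9. So lane 3 can't be 9.

lane 3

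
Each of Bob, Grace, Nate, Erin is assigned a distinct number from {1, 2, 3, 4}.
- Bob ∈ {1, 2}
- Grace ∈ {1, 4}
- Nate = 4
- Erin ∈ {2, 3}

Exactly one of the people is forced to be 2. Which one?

Bob

Nate's domain is down to {4}, so Nate = 4. Strike 4 from Grace.
Grace must be 1 (only option left). Remove 1 from Bob.
So 2 goes to Bob.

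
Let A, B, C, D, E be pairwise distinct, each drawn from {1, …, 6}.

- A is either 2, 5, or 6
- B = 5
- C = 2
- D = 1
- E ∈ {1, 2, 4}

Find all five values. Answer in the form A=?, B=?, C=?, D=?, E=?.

B must be 5 (only option left). Remove 5 from A.
C has just one choice, so C = 2. Strike 2 from A, E.
That leaves D = 1. Strike 1 from E.
E's domain is down to {4}, so E = 4.
A must be 6 (only option left).

A=6, B=5, C=2, D=1, E=4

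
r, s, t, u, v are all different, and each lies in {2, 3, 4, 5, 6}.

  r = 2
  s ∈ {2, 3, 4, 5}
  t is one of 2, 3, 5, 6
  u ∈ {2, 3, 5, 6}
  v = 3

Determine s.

4

r has just one choice, so r = 2. Strike 2 from s, t, u.
v's domain is down to {3}, so v = 3. Eliminate 3 elsewhere: s, t, u.
Among the 3 still-open variables, 4 fits only s (and all 3 values in {4, 5, 6} must be used), so s = 4.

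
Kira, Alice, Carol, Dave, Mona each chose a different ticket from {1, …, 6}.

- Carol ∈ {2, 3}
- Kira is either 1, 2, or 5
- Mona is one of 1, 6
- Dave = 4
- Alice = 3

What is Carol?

2

Alice has just one choice, so Alice = 3. Remove 3 from Carol.
So Carol = 2.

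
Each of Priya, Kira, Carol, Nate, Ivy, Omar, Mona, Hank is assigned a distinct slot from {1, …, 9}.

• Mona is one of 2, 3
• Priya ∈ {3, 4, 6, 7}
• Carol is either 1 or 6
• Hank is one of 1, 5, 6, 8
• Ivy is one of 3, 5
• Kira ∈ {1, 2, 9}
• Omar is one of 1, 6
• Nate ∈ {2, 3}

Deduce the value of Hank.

8

Carol and Omar between them cover only {1, 6} — a naked pair. Remove those values from Priya, Kira, Hank.
Nate and Mona share exactly the 2 values {2, 3}; by pigeonhole those values go to them, so strike 2, 3 from Priya, Kira, Ivy.
Kira must be 9 (only option left).
Ivy's domain is down to {5}, so Ivy = 5. Eliminate 5 elsewhere: Hank.
So Hank = 8.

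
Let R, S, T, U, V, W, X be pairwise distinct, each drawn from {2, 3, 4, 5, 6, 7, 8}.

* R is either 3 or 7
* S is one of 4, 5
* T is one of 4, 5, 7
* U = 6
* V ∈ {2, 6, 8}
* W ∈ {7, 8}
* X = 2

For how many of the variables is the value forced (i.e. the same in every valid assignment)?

5

U's domain is down to {6}, so U = 6. Eliminate 6 elsewhere: V.
X's domain is down to {2}, so X = 2. Strike 2 from V.
V must be 8 (only option left). Remove 8 from W.
W has just one choice, so W = 7. Remove 7 from R, T.
R has just one choice, so R = 3.
Determined: R=3, U=6, V=8, W=7, X=2. The other variables each still have more than one consistent value. That makes 5.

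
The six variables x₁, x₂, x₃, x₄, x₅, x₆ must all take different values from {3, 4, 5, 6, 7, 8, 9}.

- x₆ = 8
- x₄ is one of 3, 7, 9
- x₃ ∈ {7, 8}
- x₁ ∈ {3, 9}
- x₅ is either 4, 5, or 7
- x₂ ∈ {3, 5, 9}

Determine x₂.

x₆'s domain is down to {8}, so x₆ = 8. So x₃ can't be 8.
That leaves x₃ = 7. Remove 7 from x₄, x₅.
The 4 still-open variables together cover exactly {3, 4, 5, 9} — 4 values for 4 variables — and 4 appears only in x₅'s list, so x₅ = 4.
The 3 still-open variables draw from only 3 values {3, 5, 9}, so each is used; only x₂ can be 5, hence x₂ = 5.

5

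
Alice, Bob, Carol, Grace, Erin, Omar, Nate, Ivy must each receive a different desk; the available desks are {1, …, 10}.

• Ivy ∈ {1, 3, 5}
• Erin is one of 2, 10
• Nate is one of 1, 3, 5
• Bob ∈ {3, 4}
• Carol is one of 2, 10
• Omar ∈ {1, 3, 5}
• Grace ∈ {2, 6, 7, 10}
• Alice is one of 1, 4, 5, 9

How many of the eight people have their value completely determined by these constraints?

2

Carol and Erin between them cover only {2, 10} — a naked pair. Remove those values from Grace.
The 3 variables Omar, Nate, Ivy are confined to {1, 3, 5}, which locks those values in; drop them from Alice, Bob.
Bob's domain is down to {4}, so Bob = 4. Remove 4 from Alice.
Alice's domain is down to {9}, so Alice = 9.
Determined: Alice=9, Bob=4. The other people each still have more than one consistent value. That makes 2.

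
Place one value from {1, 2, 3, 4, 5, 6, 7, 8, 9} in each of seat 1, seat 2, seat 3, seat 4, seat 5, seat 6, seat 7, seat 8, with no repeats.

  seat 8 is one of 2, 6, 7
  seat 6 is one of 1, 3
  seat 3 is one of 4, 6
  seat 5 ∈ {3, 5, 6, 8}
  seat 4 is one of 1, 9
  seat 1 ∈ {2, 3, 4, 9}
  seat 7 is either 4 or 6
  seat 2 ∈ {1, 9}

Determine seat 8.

The 2 variables seat 2 and seat 4 are confined to {1, 9}, which locks those values in; drop them from seat 1, seat 6.
seat 6 has just one choice, so seat 6 = 3. Strike 3 from seat 1, seat 5.
The 2 variables seat 3 and seat 7 are confined to {4, 6}, which locks those values in; drop them from seat 1, seat 5, seat 8.
That leaves seat 1 = 2. Eliminate 2 elsewhere: seat 8.
So seat 8 = 7.

7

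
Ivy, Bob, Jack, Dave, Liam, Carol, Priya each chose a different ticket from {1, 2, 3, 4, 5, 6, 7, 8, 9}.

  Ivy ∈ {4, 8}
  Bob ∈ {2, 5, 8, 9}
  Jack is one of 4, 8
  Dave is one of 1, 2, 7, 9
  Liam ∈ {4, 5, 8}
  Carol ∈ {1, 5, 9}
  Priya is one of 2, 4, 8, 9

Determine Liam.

The 7 variables together cover exactly {1, 2, 4, 5, 7, 8, 9} — 7 values for 7 variables — and 7 appears only in Dave's list, so Dave = 7.
Among the 6 still-open variables, 1 fits only Carol (and all 6 values in {1, 2, 4, 5, 8, 9} must be used), so Carol = 1.
Ivy and Jack share exactly the 2 values {4, 8}; by pigeonhole those values go to them, so strike 4, 8 from Bob, Liam, Priya.
So Liam = 5.

5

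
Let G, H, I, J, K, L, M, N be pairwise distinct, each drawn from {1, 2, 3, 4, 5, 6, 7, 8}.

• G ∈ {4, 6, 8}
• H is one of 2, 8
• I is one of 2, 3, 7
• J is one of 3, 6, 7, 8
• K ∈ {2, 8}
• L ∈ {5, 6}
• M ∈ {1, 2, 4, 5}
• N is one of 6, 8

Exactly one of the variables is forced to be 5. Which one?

L

Among the 8 variables, 1 fits only M (and all 8 values in {1, 2, 3, 4, 5, 6, 7, 8} must be used), so M = 1.
The 7 still-open variables draw from only 7 values {2, 3, 4, 5, 6, 7, 8}, so each is used; only G can be 4, hence G = 4.
The 6 still-open variables draw from only 6 values {2, 3, 5, 6, 7, 8}, so each is used; only L can be 5, hence L = 5.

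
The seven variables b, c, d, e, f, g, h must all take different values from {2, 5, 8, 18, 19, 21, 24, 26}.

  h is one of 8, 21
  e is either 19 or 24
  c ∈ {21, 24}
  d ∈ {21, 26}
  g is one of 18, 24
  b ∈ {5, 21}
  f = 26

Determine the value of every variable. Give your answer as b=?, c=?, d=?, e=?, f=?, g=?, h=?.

b=5, c=24, d=21, e=19, f=26, g=18, h=8

f has just one choice, so f = 26. So d can't be 26.
d's domain is down to {21}, so d = 21. Strike 21 from b, c, h.
h's domain is down to {8}, so h = 8.
b has just one choice, so b = 5.
c has just one choice, so c = 24. Remove 24 from e, g.
e has just one choice, so e = 19.
g must be 18 (only option left).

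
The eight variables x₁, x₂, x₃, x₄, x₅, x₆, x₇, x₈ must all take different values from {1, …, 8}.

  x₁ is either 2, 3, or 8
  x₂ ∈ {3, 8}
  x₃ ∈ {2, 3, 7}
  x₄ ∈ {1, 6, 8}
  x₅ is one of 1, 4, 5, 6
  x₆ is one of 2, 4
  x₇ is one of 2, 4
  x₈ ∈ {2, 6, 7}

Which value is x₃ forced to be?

7

The 8 variables draw from only 8 values {1, 2, 3, 4, 5, 6, 7, 8}, so each is used; only x₅ can be 5, hence x₅ = 5.
The 7 still-open variables together cover exactly {1, 2, 3, 4, 6, 7, 8} — 7 values for 7 variables — and 1 appears only in x₄'s list, so x₄ = 1.
Among the 6 still-open variables, 6 fits only x₈ (and all 6 values in {2, 3, 4, 6, 7, 8} must be used), so x₈ = 6.
Among the 5 still-open variables, 7 fits only x₃ (and all 5 values in {2, 3, 4, 7, 8} must be used), so x₃ = 7.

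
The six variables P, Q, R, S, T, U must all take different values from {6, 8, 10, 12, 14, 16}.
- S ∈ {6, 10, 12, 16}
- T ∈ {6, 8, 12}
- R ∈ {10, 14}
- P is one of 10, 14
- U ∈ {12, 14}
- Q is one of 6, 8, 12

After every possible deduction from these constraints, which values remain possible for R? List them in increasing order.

10, 14

The 6 variables draw from only 6 values {6, 8, 10, 12, 14, 16}, so each is used; only S can be 16, hence S = 16.
P and R share exactly the 2 values {10, 14}; by pigeonhole those values go to them, so strike 10, 14 from U.
U's domain is down to {12}, so U = 12. Remove 12 from Q, T.
No further eliminations apply; R can still be any of 10, 14.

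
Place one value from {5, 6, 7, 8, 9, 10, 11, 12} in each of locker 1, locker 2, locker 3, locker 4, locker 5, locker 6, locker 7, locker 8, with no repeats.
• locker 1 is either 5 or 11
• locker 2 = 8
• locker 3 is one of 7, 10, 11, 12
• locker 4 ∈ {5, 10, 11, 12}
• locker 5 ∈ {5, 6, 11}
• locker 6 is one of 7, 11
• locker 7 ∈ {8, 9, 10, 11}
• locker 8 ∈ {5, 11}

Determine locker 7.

9

locker 2 must be 8 (only option left). Eliminate 8 elsewhere: locker 7.
The 7 still-open variables draw from only 7 values {5, 6, 7, 9, 10, 11, 12}, so each is used; only locker 5 can be 6, hence locker 5 = 6.
The 6 still-open variables draw from only 6 values {5, 7, 9, 10, 11, 12}, so each is used; only locker 7 can be 9, hence locker 7 = 9.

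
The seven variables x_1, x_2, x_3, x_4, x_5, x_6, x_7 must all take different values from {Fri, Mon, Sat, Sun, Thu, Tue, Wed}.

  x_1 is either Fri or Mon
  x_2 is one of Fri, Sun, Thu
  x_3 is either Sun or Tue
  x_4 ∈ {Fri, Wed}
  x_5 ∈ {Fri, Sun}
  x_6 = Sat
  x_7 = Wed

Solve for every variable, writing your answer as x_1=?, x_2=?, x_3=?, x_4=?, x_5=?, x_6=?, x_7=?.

x_6 must be Sat (only option left).
That leaves x_7 = Wed. Eliminate Wed elsewhere: x_4.
That leaves x_4 = Fri. Strike Fri from x_1, x_2, x_5.
x_5 must be Sun (only option left). Strike Sun from x_2, x_3.
That leaves x_1 = Mon.
x_2 must be Thu (only option left).
x_3 must be Tue (only option left).

x_1=Mon, x_2=Thu, x_3=Tue, x_4=Fri, x_5=Sun, x_6=Sat, x_7=Wed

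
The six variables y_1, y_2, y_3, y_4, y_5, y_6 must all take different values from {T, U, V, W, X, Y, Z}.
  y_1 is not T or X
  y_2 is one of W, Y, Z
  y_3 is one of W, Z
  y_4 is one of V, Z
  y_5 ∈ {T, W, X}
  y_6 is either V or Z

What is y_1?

U

The 2 variables y_4 and y_6 are confined to {V, Z}, which locks those values in; drop them from y_1, y_2, y_3.
y_3 has just one choice, so y_3 = W. Eliminate W elsewhere: y_1, y_2, y_5.
y_2 has just one choice, so y_2 = Y. Remove Y from y_1.
So y_1 = U.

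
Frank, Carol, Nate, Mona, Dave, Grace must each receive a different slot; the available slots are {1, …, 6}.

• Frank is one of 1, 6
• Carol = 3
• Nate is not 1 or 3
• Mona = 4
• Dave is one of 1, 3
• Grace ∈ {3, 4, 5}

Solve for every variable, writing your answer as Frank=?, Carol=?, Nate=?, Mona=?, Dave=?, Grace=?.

Carol's domain is down to {3}, so Carol = 3. Remove 3 from Dave, Grace.
Mona's domain is down to {4}, so Mona = 4. So Nate, Grace can't be 4.
Dave has just one choice, so Dave = 1. Strike 1 from Frank.
Grace's domain is down to {5}, so Grace = 5. So Nate can't be 5.
That leaves Frank = 6. Eliminate 6 elsewhere: Nate.
Nate's domain is down to {2}, so Nate = 2.

Frank=6, Carol=3, Nate=2, Mona=4, Dave=1, Grace=5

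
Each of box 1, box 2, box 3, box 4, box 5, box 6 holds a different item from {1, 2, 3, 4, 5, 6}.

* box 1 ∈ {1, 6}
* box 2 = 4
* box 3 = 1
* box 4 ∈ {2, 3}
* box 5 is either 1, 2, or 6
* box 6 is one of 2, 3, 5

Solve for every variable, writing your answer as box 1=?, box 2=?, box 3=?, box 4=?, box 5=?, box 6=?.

box 2's domain is down to {4}, so box 2 = 4.
That leaves box 3 = 1. Remove 1 from box 1, box 5.
box 1 must be 6 (only option left). Remove 6 from box 5.
box 5 has just one choice, so box 5 = 2. So box 4, box 6 can't be 2.
box 4 must be 3 (only option left). Eliminate 3 elsewhere: box 6.
box 6 must be 5 (only option left).

box 1=6, box 2=4, box 3=1, box 4=3, box 5=2, box 6=5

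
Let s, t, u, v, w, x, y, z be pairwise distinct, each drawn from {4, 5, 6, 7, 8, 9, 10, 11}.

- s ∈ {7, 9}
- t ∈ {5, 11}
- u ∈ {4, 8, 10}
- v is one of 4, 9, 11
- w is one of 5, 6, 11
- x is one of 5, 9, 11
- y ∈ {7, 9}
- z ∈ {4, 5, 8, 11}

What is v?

4

The 8 variables together cover exactly {4, 5, 6, 7, 8, 9, 10, 11} — 8 values for 8 variables — and 6 appears only in w's list, so w = 6.
The 7 still-open variables draw from only 7 values {4, 5, 7, 8, 9, 10, 11}, so each is used; only u can be 10, hence u = 10.
Among the 6 still-open variables, 8 fits only z (and all 6 values in {4, 5, 7, 8, 9, 11} must be used), so z = 8.
The 5 still-open variables together cover exactly {4, 5, 7, 9, 11} — 5 values for 5 variables — and 4 appears only in v's list, so v = 4.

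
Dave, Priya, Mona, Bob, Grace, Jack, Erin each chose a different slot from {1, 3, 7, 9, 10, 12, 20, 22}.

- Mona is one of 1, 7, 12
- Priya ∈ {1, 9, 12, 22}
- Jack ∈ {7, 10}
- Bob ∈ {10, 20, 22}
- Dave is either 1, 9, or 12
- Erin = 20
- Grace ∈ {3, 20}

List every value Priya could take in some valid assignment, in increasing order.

1, 9, 12, 22

Erin must be 20 (only option left). So Bob, Grace can't be 20.
Grace has just one choice, so Grace = 3.
No further eliminations apply; Priya can still be any of 1, 9, 12, 22.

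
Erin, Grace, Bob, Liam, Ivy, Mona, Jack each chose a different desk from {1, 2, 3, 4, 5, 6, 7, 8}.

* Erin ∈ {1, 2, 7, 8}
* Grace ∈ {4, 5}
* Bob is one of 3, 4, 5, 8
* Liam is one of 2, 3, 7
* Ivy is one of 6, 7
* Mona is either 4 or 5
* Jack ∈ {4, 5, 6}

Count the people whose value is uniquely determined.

Grace and Mona between them cover only {4, 5} — a naked pair. Remove those values from Bob, Jack.
Jack's domain is down to {6}, so Jack = 6. Strike 6 from Ivy.
Ivy has just one choice, so Ivy = 7. Strike 7 from Erin, Liam.
Determined: Ivy=7, Jack=6. The other people each still have more than one consistent value. That makes 2.

2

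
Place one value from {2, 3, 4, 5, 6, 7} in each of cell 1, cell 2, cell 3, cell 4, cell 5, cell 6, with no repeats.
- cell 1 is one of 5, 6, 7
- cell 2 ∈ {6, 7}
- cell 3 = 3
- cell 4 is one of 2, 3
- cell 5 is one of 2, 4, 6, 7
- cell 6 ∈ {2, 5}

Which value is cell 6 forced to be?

cell 3 has just one choice, so cell 3 = 3. Strike 3 from cell 4.
cell 4's domain is down to {2}, so cell 4 = 2. So cell 5, cell 6 can't be 2.
So cell 6 = 5.

5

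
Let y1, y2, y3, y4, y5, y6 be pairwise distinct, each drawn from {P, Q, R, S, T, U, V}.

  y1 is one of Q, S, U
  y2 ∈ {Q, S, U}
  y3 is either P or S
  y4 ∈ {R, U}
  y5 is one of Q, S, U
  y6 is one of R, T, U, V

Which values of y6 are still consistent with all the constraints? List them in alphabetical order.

The 3 variables y1, y2, y5 are confined to {Q, S, U}, which locks those values in; drop them from y3, y4, y6.
y3 has just one choice, so y3 = P.
y4 has just one choice, so y4 = R. Remove R from y6.
No further eliminations apply; y6 can still be any of T, V.

T, V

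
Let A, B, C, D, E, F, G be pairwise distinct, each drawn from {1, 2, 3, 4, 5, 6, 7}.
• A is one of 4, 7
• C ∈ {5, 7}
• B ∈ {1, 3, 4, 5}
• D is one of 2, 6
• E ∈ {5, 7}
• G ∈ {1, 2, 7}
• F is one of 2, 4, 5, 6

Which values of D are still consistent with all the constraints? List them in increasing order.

2, 6

Among the 7 variables, 3 fits only B (and all 7 values in {1, 2, 3, 4, 5, 6, 7} must be used), so B = 3.
Among the 6 still-open variables, 1 fits only G (and all 6 values in {1, 2, 4, 5, 6, 7} must be used), so G = 1.
The 2 variables C and E are confined to {5, 7}, which locks those values in; drop them from A, F.
That leaves A = 4. So F can't be 4.
No further eliminations apply; D can still be any of 2, 6.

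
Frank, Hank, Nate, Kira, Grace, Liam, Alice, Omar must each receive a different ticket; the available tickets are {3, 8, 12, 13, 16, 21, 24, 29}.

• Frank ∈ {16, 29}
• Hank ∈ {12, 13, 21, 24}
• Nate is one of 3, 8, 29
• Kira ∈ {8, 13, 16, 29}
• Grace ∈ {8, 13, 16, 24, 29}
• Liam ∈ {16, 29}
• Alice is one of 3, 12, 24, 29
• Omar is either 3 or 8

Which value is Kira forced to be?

Among the 8 variables, 21 fits only Hank (and all 8 values in {3, 8, 12, 13, 16, 21, 24, 29} must be used), so Hank = 21.
The 7 still-open variables draw from only 7 values {3, 8, 12, 13, 16, 24, 29}, so each is used; only Alice can be 12, hence Alice = 12.
The 6 still-open variables draw from only 6 values {3, 8, 13, 16, 24, 29}, so each is used; only Grace can be 24, hence Grace = 24.
Among the 5 still-open variables, 13 fits only Kira (and all 5 values in {3, 8, 13, 16, 29} must be used), so Kira = 13.

13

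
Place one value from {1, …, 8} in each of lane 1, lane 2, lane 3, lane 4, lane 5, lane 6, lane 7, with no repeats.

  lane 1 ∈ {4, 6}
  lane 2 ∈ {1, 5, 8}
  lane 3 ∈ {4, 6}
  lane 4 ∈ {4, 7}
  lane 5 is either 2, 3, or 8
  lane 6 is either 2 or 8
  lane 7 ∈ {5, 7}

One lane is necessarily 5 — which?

lane 7

The 2 variables lane 1 and lane 3 are confined to {4, 6}, which locks those values in; drop them from lane 4.
That leaves lane 4 = 7. Remove 7 from lane 7.
So 5 goes to lane 7.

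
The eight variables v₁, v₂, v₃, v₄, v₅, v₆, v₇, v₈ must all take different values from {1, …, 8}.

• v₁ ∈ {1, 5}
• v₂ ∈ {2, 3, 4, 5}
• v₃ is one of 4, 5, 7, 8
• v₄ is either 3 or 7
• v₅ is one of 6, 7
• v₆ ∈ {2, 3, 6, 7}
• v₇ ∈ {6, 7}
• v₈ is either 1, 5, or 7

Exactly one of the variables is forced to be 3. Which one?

v₄

The 8 variables draw from only 8 values {1, 2, 3, 4, 5, 6, 7, 8}, so each is used; only v₃ can be 8, hence v₃ = 8.
The 7 still-open variables together cover exactly {1, 2, 3, 4, 5, 6, 7} — 7 values for 7 variables — and 4 appears only in v₂'s list, so v₂ = 4.
The 6 still-open variables draw from only 6 values {1, 2, 3, 5, 6, 7}, so each is used; only v₆ can be 2, hence v₆ = 2.
Among the 5 still-open variables, 3 fits only v₄ (and all 5 values in {1, 3, 5, 6, 7} must be used), so v₄ = 3.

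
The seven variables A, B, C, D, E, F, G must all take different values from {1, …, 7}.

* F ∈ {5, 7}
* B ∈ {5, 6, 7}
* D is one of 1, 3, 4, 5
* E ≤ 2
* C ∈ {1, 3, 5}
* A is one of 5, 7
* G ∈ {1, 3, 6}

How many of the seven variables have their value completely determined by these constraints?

3

The 7 variables draw from only 7 values {1, 2, 3, 4, 5, 6, 7}, so each is used; only E can be 2, hence E = 2.
The 6 still-open variables together cover exactly {1, 3, 4, 5, 6, 7} — 6 values for 6 variables — and 4 appears only in D's list, so D = 4.
A and F between them cover only {5, 7} — a naked pair. Remove those values from B, C.
That leaves B = 6. So G can't be 6.
Determined: B=6, D=4, E=2. The other variables each still have more than one consistent value. That makes 3.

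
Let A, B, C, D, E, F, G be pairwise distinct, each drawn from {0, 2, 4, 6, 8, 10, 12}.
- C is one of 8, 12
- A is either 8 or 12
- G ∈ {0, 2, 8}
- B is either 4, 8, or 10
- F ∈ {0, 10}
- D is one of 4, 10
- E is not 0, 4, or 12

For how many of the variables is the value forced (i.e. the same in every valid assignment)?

3

The 7 variables together cover exactly {0, 2, 4, 6, 8, 10, 12} — 7 values for 7 variables — and 6 appears only in E's list, so E = 6.
The 6 still-open variables together cover exactly {0, 2, 4, 8, 10, 12} — 6 values for 6 variables — and 2 appears only in G's list, so G = 2.
The 5 still-open variables draw from only 5 values {0, 4, 8, 10, 12}, so each is used; only F can be 0, hence F = 0.
A and C between them cover only {8, 12} — a naked pair. Remove those values from B.
Determined: E=6, F=0, G=2. The other variables each still have more than one consistent value. That makes 3.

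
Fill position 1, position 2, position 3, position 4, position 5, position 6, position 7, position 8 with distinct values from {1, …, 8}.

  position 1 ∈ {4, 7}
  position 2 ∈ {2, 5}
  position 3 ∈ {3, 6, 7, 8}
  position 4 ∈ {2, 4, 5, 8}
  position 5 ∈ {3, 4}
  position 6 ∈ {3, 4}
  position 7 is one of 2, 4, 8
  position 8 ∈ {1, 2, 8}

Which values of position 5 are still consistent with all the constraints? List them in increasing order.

The 8 variables together cover exactly {1, 2, 3, 4, 5, 6, 7, 8} — 8 values for 8 variables — and 1 appears only in position 8's list, so position 8 = 1.
The 7 still-open variables together cover exactly {2, 3, 4, 5, 6, 7, 8} — 7 values for 7 variables — and 6 appears only in position 3's list, so position 3 = 6.
The 6 still-open variables draw from only 6 values {2, 3, 4, 5, 7, 8}, so each is used; only position 1 can be 7, hence position 1 = 7.
The 2 variables position 5 and position 6 are confined to {3, 4}, which locks those values in; drop them from position 4, position 7.
No further eliminations apply; position 5 can still be any of 3, 4.

3, 4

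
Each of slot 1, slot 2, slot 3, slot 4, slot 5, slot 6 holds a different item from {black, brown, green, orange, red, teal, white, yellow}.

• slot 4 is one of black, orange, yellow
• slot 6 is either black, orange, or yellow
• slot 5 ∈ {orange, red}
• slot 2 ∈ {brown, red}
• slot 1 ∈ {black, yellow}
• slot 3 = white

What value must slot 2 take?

slot 3 must be white (only option left).
The 5 still-open variables draw from only 5 values {black, brown, orange, red, yellow}, so each is used; only slot 2 can be brown, hence slot 2 = brown.

brown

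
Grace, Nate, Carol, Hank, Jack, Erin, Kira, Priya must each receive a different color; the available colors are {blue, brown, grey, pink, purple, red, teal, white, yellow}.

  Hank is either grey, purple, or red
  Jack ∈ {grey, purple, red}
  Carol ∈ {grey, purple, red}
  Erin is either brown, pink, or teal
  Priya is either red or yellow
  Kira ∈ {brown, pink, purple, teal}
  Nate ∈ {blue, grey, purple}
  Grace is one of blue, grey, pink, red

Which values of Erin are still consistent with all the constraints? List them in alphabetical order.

The 8 variables draw from only 8 values {blue, brown, grey, pink, purple, red, teal, yellow}, so each is used; only Priya can be yellow, hence Priya = yellow.
Carol, Hank, Jack share exactly the 3 values {grey, purple, red}; by pigeonhole those values go to them, so strike grey, purple, red from Grace, Nate, Kira.
That leaves Nate = blue. Eliminate blue elsewhere: Grace.
Grace's domain is down to {pink}, so Grace = pink. So Erin, Kira can't be pink.
No further eliminations apply; Erin can still be any of brown, teal.

brown, teal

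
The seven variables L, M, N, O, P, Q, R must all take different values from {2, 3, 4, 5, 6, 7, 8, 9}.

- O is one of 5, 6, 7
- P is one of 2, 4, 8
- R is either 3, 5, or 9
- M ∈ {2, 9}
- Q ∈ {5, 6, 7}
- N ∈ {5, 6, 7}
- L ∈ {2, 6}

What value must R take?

The 3 variables N, O, Q are confined to {5, 6, 7}, which locks those values in; drop them from L, R.
L's domain is down to {2}, so L = 2. Eliminate 2 elsewhere: M, P.
M must be 9 (only option left). Strike 9 from R.
So R = 3.

3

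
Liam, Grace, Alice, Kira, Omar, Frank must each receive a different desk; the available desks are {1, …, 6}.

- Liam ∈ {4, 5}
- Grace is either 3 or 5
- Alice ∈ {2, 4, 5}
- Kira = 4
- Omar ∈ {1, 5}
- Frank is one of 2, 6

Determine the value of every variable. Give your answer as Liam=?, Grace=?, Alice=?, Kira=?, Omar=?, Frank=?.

Kira must be 4 (only option left). So Liam, Alice can't be 4.
Liam must be 5 (only option left). Eliminate 5 elsewhere: Grace, Alice, Omar.
That leaves Grace = 3.
That leaves Alice = 2. Strike 2 from Frank.
That leaves Omar = 1.
Frank's domain is down to {6}, so Frank = 6.

Liam=5, Grace=3, Alice=2, Kira=4, Omar=1, Frank=6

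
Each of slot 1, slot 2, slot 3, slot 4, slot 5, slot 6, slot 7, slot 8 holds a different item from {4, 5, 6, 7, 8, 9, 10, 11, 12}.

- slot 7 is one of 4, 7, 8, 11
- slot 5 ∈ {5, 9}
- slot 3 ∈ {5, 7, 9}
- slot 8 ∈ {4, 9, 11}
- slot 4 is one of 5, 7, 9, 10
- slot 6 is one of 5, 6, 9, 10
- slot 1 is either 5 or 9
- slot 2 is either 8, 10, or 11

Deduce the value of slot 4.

10

The 8 variables draw from only 8 values {4, 5, 6, 7, 8, 9, 10, 11}, so each is used; only slot 6 can be 6, hence slot 6 = 6.
slot 1 and slot 5 share exactly the 2 values {5, 9}; by pigeonhole those values go to them, so strike 5, 9 from slot 3, slot 4, slot 8.
That leaves slot 3 = 7. Eliminate 7 elsewhere: slot 4, slot 7.
So slot 4 = 10.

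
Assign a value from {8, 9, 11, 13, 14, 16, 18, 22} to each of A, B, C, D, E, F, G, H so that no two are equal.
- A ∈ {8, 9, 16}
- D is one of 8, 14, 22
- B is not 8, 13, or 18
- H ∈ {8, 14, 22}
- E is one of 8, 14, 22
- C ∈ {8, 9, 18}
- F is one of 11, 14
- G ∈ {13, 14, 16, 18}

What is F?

Among the 8 variables, 13 fits only G (and all 8 values in {8, 9, 11, 13, 14, 16, 18, 22} must be used), so G = 13.
The 7 still-open variables draw from only 7 values {8, 9, 11, 14, 16, 18, 22}, so each is used; only C can be 18, hence C = 18.
D, E, H between them cover only {8, 14, 22} — a naked triple. Remove those values from A, B, F.
So F = 11.

11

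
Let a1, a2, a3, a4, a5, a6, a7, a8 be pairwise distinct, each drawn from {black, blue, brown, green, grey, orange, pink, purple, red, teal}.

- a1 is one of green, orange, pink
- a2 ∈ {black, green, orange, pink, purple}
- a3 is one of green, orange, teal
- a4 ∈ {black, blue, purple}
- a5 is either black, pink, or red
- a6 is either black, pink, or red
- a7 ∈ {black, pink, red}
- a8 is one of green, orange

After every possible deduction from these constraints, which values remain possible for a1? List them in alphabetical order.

green, orange

The 8 variables together cover exactly {black, blue, green, orange, pink, purple, red, teal} — 8 values for 8 variables — and blue appears only in a4's list, so a4 = blue.
The 7 still-open variables together cover exactly {black, green, orange, pink, purple, red, teal} — 7 values for 7 variables — and purple appears only in a2's list, so a2 = purple.
The 6 still-open variables draw from only 6 values {black, green, orange, pink, red, teal}, so each is used; only a3 can be teal, hence a3 = teal.
a5, a6, a7 between them cover only {black, pink, red} — a naked triple. Remove those values from a1.
No further eliminations apply; a1 can still be any of green, orange.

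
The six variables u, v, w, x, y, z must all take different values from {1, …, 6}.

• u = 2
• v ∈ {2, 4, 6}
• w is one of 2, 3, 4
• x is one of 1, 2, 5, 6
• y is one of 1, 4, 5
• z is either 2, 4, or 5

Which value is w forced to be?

3

u's domain is down to {2}, so u = 2. So v, w, x, z can't be 2.
Among the 5 still-open variables, 3 fits only w (and all 5 values in {1, 3, 4, 5, 6} must be used), so w = 3.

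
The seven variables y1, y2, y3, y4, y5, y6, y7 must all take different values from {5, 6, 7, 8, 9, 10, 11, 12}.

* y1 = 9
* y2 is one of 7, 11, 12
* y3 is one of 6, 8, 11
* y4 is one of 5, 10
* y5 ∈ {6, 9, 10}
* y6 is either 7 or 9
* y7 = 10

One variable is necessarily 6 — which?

y1 has just one choice, so y1 = 9. Eliminate 9 elsewhere: y5, y6.
y6 must be 7 (only option left). Remove 7 from y2.
y7's domain is down to {10}, so y7 = 10. Eliminate 10 elsewhere: y4, y5.
So 6 goes to y5.

y5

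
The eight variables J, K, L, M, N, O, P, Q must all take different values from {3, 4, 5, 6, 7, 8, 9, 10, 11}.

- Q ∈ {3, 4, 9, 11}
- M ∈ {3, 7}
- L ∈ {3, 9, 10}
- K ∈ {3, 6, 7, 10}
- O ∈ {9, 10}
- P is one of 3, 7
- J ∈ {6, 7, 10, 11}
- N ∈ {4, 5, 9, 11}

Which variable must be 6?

The 8 variables draw from only 8 values {3, 4, 5, 6, 7, 9, 10, 11}, so each is used; only N can be 5, hence N = 5.
The 7 still-open variables together cover exactly {3, 4, 6, 7, 9, 10, 11} — 7 values for 7 variables — and 4 appears only in Q's list, so Q = 4.
The 6 still-open variables draw from only 6 values {3, 6, 7, 9, 10, 11}, so each is used; only J can be 11, hence J = 11.
Among the 5 still-open variables, 6 fits only K (and all 5 values in {3, 6, 7, 9, 10} must be used), so K = 6.

K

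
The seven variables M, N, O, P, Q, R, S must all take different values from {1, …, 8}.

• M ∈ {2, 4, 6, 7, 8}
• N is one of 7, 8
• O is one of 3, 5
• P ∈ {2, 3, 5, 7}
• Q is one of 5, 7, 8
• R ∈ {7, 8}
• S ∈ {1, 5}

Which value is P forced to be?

The 2 variables N and R are confined to {7, 8}, which locks those values in; drop them from M, P, Q.
Q must be 5 (only option left). Eliminate 5 elsewhere: O, P, S.
S's domain is down to {1}, so S = 1.
O's domain is down to {3}, so O = 3. Remove 3 from P.
So P = 2.

2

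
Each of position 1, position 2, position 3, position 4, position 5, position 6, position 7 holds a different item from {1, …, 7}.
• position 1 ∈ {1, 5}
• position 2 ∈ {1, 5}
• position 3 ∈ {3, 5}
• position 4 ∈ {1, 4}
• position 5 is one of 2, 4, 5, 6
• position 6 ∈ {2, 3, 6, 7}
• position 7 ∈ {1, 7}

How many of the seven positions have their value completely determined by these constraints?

3

The 2 variables position 1 and position 2 are confined to {1, 5}, which locks those values in; drop them from position 3, position 4, position 5, position 7.
position 3's domain is down to {3}, so position 3 = 3. So position 6 can't be 3.
position 4's domain is down to {4}, so position 4 = 4. Remove 4 from position 5.
position 7 has just one choice, so position 7 = 7. Eliminate 7 elsewhere: position 6.
Determined: position 3=3, position 4=4, position 7=7. The other positions each still have more than one consistent value. That makes 3.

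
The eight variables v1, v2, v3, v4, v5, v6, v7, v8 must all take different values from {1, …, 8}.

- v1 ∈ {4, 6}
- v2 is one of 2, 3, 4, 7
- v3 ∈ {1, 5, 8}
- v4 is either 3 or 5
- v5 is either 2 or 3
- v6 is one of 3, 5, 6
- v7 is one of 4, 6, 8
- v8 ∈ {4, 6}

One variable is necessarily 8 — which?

v7

The 8 variables draw from only 8 values {1, 2, 3, 4, 5, 6, 7, 8}, so each is used; only v3 can be 1, hence v3 = 1.
Among the 7 still-open variables, 7 fits only v2 (and all 7 values in {2, 3, 4, 5, 6, 7, 8} must be used), so v2 = 7.
The 6 still-open variables draw from only 6 values {2, 3, 4, 5, 6, 8}, so each is used; only v5 can be 2, hence v5 = 2.
Among the 5 still-open variables, 8 fits only v7 (and all 5 values in {3, 4, 5, 6, 8} must be used), so v7 = 8.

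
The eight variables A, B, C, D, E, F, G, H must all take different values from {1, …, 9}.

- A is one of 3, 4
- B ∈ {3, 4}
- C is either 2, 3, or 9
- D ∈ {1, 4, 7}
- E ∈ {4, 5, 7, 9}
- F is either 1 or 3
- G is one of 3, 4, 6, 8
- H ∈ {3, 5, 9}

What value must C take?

The 2 variables A and B are confined to {3, 4}, which locks those values in; drop them from C, D, E, F, G, H.
F's domain is down to {1}, so F = 1. So D can't be 1.
D must be 7 (only option left). So E can't be 7.
E and H share exactly the 2 values {5, 9}; by pigeonhole those values go to them, so strike 5, 9 from C.
So C = 2.

2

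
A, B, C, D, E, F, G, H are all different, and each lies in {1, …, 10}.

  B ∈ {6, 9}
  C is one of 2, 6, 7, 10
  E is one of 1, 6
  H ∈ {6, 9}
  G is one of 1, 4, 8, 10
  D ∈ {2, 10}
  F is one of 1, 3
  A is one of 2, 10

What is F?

3

A and D between them cover only {2, 10} — a naked pair. Remove those values from C, G.
B and H between them cover only {6, 9} — a naked pair. Remove those values from C, E.
C's domain is down to {7}, so C = 7.
That leaves E = 1. Strike 1 from F, G.
So F = 3.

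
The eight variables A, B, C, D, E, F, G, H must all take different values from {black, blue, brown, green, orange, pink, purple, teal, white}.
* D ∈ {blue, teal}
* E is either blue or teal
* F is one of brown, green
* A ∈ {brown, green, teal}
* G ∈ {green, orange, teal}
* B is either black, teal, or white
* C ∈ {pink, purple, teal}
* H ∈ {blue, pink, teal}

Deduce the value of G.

The 2 variables D and E are confined to {blue, teal}, which locks those values in; drop them from A, B, C, G, H.
H must be pink (only option left). Remove pink from C.
C's domain is down to {purple}, so C = purple.
A and F between them cover only {brown, green} — a naked pair. Remove those values from G.
So G = orange.

orange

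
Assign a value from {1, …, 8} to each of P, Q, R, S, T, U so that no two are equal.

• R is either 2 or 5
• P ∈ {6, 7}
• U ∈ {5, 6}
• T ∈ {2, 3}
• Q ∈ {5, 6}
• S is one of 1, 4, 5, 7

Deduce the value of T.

3

Q and U share exactly the 2 values {5, 6}; by pigeonhole those values go to them, so strike 5, 6 from P, R, S.
That leaves P = 7. So S can't be 7.
R's domain is down to {2}, so R = 2. Strike 2 from T.
So T = 3.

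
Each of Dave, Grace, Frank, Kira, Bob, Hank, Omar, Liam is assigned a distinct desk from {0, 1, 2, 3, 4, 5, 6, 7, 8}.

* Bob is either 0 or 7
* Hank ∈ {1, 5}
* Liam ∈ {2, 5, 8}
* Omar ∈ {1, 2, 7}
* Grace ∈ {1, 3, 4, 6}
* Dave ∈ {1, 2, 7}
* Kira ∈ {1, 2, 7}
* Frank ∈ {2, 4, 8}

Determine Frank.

4

Dave, Kira, Omar share exactly the 3 values {1, 2, 7}; by pigeonhole those values go to them, so strike 1, 2, 7 from Grace, Frank, Bob, Hank, Liam.
Bob's domain is down to {0}, so Bob = 0.
Hank must be 5 (only option left). Eliminate 5 elsewhere: Liam.
Liam must be 8 (only option left). Eliminate 8 elsewhere: Frank.
So Frank = 4.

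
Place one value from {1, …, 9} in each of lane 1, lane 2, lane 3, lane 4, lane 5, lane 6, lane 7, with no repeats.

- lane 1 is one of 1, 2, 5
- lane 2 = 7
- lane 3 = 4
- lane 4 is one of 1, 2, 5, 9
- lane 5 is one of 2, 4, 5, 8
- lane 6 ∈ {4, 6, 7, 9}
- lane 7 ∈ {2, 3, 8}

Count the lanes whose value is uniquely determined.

2

lane 2 must be 7 (only option left). Eliminate 7 elsewhere: lane 6.
That leaves lane 3 = 4. So lane 5, lane 6 can't be 4.
Determined: lane 2=7, lane 3=4. The other lanes each still have more than one consistent value. That makes 2.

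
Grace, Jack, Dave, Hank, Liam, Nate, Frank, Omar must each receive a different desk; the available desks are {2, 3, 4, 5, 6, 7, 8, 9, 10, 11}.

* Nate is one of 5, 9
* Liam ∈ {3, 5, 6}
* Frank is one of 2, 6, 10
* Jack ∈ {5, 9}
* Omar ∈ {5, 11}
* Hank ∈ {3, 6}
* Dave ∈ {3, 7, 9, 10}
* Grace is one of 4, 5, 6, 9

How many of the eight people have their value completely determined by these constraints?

Jack and Nate share exactly the 2 values {5, 9}; by pigeonhole those values go to them, so strike 5, 9 from Grace, Dave, Liam, Omar.
Omar has just one choice, so Omar = 11.
Hank and Liam between them cover only {3, 6} — a naked pair. Remove those values from Grace, Dave, Frank.
Grace has just one choice, so Grace = 4.
Determined: Grace=4, Omar=11. The other people each still have more than one consistent value. That makes 2.

2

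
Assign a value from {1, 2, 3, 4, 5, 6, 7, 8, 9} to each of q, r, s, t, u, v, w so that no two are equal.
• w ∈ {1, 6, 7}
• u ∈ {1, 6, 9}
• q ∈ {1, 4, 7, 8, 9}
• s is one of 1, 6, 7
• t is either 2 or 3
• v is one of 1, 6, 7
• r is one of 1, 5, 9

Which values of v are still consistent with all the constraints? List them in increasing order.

The 3 variables s, v, w are confined to {1, 6, 7}, which locks those values in; drop them from q, r, u.
u has just one choice, so u = 9. Eliminate 9 elsewhere: q, r.
r's domain is down to {5}, so r = 5.
No further eliminations apply; v can still be any of 1, 6, 7.

1, 6, 7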